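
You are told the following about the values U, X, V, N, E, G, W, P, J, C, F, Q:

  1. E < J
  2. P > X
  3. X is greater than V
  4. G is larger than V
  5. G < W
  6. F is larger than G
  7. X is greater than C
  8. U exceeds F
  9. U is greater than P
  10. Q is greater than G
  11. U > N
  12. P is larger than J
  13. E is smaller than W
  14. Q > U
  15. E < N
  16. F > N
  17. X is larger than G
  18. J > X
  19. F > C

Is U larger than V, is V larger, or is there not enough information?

V < X < J < P < U, by transitivity through X, J, P.
So U is larger.

U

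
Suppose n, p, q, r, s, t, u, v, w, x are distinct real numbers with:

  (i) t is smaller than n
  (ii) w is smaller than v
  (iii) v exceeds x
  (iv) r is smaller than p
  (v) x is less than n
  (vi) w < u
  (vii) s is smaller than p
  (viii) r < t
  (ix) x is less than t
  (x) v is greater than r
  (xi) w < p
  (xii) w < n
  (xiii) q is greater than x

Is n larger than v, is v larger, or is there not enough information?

Following every chain through v: below v we get w, x, r.
n is not reached, and no chain runs the other way from n to v.
So the given relations leave the order of v and n undetermined.

undetermined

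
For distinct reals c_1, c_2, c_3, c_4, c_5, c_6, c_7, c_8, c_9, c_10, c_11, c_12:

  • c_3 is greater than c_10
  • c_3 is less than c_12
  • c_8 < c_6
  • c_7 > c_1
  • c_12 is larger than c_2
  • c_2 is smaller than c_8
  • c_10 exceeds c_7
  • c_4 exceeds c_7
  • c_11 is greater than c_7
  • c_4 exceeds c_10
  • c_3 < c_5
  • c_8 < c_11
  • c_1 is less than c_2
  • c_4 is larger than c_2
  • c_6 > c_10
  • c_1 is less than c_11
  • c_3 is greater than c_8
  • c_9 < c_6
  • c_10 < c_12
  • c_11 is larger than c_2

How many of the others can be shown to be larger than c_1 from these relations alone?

10

Directly above c_1: c_7, c_2, c_11.
One step further: c_10, c_4, c_8, c_12 (7 so far).
One step further: c_6, c_3 (9 so far).
One step further: c_5 (10 so far).
No other element is forced above c_1 by the given relations, so the count is 10.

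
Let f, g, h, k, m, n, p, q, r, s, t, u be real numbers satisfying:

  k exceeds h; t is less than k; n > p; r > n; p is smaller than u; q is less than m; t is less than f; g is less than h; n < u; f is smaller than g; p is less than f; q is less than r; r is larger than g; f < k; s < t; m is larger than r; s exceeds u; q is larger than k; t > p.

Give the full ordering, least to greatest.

p < n < u < s < t < f < g < h < k < q < r < m

The consecutive links are each given: p < n; n < u; u < s; s < t; t < f; f < g; g < h; h < k; k < q; q < r; r < m.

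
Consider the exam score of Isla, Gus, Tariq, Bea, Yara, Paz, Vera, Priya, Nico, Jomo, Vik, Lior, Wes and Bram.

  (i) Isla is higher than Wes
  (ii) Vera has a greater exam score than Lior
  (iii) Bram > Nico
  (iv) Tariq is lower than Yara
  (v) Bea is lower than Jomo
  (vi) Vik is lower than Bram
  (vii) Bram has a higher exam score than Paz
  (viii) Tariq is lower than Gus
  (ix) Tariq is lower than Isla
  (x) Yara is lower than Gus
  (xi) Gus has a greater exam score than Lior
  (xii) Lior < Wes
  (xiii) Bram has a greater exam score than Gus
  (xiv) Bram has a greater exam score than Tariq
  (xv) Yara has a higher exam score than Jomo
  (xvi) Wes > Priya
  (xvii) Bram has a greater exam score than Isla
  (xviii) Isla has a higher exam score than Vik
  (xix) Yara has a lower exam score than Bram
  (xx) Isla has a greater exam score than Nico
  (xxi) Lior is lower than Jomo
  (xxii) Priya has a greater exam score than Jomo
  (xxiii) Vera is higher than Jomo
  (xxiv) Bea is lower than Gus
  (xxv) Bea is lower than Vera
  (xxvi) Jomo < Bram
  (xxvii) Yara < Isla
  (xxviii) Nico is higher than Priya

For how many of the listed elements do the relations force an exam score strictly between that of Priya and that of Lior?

Chaining upward from Lior reaches: Jomo, Vera, Yara, Gus, Nico, Wes, Isla, Bram.
Chaining downward from Priya reaches: Bea, Jomo.
Strictly between Lior and Priya are those in both lists: Jomo — 1 element.

1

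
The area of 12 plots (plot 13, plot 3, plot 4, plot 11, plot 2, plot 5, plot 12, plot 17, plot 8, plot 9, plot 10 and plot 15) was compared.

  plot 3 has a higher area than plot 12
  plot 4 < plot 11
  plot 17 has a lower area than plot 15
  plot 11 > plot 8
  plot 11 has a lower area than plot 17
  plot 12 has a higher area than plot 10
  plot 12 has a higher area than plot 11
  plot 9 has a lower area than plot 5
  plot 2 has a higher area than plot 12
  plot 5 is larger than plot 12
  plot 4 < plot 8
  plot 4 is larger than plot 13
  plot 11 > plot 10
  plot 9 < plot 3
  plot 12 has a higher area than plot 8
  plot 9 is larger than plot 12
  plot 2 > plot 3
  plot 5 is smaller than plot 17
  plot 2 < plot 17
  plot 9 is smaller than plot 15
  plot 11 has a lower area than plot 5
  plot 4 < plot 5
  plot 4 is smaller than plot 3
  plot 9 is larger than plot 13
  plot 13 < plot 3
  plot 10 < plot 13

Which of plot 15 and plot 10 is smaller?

plot 10

plot 10 < plot 13 < plot 4 < plot 8 < plot 11 < plot 12 < plot 9 < plot 3 < plot 2 < plot 17 < plot 15, by transitivity through plot 13, plot 4, plot 8, plot 11, plot 12, plot 9, plot 3, plot 2, plot 17.
So plot 10 < plot 15; plot 10 is the smaller of the two.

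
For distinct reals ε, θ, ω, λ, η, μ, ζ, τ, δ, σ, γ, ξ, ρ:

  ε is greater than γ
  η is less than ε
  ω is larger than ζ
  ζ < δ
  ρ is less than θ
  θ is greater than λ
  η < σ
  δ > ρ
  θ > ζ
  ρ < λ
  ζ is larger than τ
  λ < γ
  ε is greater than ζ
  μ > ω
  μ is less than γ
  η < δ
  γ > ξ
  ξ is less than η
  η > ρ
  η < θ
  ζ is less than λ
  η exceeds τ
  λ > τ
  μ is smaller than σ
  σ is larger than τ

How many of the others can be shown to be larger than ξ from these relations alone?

6

Directly above ξ: η, γ.
One step further: δ, θ, σ, ε (6 so far).
Nothing else is reachable above ξ; 6 in all.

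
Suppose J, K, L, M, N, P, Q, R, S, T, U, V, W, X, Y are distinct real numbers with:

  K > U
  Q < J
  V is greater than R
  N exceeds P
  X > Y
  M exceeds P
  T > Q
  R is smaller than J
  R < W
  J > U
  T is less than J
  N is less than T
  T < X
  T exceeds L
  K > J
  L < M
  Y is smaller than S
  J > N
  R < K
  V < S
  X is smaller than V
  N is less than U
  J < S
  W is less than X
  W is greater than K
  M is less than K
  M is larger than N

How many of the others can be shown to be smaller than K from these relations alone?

The elements the relations force below K are Q, P, R, N, L, M, U, T, J — no chain reaches any other.
That is 9.

9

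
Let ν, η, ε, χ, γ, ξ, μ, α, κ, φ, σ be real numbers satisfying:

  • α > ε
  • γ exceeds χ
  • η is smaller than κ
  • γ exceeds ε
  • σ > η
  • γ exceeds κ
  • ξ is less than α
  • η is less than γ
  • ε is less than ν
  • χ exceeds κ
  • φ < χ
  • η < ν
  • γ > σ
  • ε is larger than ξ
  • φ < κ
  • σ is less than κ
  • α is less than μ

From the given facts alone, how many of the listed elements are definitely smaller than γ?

From γ the given relations immediately reach η, σ, ε, κ, χ.
From those, ξ, φ — 7 in total.
Nothing else is reachable below γ; 7 in all.

7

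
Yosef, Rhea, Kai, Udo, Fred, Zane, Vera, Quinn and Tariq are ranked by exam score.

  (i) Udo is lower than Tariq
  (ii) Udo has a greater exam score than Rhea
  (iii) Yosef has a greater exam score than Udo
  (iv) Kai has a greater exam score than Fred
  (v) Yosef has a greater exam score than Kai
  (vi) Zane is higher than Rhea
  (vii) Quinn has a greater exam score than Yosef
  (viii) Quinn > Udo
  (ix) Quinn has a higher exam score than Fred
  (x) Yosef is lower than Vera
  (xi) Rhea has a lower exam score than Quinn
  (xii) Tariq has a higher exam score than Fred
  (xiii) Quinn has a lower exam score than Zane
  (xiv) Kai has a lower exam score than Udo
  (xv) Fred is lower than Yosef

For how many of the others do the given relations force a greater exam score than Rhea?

6

Directly above Rhea: Udo, Quinn, Zane.
One step further: Yosef, Tariq (5 so far).
One step further: Vera (6 so far).
Nothing else is reachable above Rhea; 6 in all.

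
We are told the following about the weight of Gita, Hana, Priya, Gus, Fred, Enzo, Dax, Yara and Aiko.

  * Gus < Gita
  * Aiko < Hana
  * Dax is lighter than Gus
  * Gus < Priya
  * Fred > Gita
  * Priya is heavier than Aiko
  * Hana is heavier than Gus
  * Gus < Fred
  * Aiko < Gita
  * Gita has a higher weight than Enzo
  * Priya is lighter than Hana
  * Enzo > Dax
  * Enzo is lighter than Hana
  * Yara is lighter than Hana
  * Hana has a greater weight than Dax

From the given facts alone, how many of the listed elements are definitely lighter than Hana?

6

The elements the relations force below Hana are Dax, Yara, Gus, Aiko, Enzo, Priya — no chain reaches any other.
That is 6.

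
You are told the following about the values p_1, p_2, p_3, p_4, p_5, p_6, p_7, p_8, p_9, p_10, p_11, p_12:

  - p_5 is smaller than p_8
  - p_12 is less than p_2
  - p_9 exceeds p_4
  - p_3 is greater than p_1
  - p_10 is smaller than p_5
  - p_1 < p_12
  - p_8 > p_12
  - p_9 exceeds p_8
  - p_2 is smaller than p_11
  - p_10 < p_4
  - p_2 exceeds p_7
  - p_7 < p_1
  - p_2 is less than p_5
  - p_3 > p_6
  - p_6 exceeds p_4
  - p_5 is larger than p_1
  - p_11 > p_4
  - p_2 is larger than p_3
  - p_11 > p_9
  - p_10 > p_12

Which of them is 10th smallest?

p_8

Chaining the given pairs: p_7 < p_1 < p_12 < p_10 < p_4 < p_6 < p_3 < p_2 < p_5 < p_8 < p_9 < p_11.
The 10th smallest is p_8.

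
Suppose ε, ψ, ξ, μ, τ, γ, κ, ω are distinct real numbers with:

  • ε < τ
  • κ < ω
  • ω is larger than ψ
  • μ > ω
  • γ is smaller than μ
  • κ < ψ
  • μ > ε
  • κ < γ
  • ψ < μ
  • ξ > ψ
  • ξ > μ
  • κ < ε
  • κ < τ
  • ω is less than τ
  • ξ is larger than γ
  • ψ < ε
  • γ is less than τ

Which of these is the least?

ψ is not least since κ < ψ; ε is not least since ψ < ε; γ is not least since κ < γ; ω is not least since κ < ω; μ is not least since ψ < μ; ξ is not least since μ < ξ; τ is not least since κ < τ.
Only κ has nothing below it, so κ is the least.

κ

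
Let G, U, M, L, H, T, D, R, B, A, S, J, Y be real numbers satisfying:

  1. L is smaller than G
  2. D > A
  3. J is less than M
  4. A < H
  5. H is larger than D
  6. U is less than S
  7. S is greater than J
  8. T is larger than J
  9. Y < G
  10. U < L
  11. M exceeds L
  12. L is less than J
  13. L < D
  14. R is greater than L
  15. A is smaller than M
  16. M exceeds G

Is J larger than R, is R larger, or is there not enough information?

undetermined

Following every chain through J: above J we get T, M, S; below J we get U, L.
R is not reached, and no chain runs the other way from R to J.
So the given relations leave the order of J and R undetermined.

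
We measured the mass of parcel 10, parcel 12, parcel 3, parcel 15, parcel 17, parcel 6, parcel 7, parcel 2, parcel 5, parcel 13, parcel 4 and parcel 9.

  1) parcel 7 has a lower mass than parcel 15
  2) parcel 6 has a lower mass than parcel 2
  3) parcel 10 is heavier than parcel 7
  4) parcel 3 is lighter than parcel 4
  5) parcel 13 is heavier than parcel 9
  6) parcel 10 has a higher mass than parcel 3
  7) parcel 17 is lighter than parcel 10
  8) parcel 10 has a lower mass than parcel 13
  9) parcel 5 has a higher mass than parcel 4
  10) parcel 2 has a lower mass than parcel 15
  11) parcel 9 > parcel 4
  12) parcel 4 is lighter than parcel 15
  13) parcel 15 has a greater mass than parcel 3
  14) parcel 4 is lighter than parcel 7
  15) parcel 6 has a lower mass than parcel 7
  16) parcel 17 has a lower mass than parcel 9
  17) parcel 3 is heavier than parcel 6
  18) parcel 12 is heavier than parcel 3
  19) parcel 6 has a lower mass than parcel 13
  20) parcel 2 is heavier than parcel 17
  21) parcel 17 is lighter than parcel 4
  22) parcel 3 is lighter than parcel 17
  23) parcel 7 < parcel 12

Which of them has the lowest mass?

parcel 6

Chaining upward from parcel 6: directly above it, parcel 3, parcel 7, parcel 2, parcel 13; then parcel 17, parcel 4, parcel 12, parcel 10, parcel 15; then parcel 9, parcel 5.
That covers every other element, and nothing is given below parcel 6, so parcel 6 is the lowest mass.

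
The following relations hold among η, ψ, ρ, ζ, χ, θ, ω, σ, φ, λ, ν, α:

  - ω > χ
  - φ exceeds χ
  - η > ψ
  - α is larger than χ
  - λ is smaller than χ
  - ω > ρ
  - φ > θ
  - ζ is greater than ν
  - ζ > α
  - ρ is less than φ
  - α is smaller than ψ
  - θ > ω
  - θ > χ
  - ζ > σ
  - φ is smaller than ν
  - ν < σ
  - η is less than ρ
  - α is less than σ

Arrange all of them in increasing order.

The consecutive links are each given: λ < χ; χ < α; α < ψ; ψ < η; η < ρ; ρ < ω; ω < θ; θ < φ; φ < ν; ν < σ; σ < ζ.

λ < χ < α < ψ < η < ρ < ω < θ < φ < ν < σ < ζ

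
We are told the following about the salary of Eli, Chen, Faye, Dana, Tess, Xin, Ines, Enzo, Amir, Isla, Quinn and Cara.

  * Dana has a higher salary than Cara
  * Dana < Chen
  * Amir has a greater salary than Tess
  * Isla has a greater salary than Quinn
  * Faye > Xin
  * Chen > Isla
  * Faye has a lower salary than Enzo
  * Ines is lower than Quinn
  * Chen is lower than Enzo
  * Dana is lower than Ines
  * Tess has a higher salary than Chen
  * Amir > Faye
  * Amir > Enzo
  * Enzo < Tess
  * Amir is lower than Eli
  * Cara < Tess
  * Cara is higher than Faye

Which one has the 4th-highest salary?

The consecutive relations fix a unique order: Xin < Faye < Cara < Dana < Ines < Quinn < Isla < Chen < Enzo < Tess < Amir < Eli.
Counting 4 from the largest end gives Enzo.

Enzo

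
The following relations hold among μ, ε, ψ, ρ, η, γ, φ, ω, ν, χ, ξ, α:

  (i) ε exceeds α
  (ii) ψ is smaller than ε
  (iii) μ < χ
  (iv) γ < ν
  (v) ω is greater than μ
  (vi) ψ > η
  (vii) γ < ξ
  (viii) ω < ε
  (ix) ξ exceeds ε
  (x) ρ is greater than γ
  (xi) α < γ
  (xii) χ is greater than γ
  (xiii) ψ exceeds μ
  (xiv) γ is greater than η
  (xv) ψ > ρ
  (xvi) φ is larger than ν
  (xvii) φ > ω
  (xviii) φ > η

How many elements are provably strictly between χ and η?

Chaining upward from η reaches: γ, ν, ρ, φ, ψ, ε, ξ.
Chaining downward from χ reaches: α, μ, γ.
Strictly between η and χ are those in both lists: γ — 1 element.

1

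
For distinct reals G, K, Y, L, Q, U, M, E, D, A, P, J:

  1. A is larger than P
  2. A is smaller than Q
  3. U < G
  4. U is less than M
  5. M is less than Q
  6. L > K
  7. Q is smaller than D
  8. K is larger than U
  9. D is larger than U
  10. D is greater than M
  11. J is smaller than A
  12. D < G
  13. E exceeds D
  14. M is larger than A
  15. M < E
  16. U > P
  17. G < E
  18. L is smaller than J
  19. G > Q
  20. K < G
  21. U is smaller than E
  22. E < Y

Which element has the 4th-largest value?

Piecing the relations together gives one ordering: P < U < K < L < J < A < M < Q < D < G < E < Y.
The 4th largest is D.

D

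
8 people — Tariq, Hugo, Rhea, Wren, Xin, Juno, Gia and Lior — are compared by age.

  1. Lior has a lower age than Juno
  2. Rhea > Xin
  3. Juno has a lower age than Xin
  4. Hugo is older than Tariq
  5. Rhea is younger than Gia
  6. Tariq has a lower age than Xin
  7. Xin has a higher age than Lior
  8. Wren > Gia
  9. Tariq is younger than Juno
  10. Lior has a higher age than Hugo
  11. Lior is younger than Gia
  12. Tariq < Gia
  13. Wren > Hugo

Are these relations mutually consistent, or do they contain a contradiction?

consistent

The single ordering Tariq < Hugo < Lior < Juno < Xin < Rhea < Gia < Wren satisfies every listed relation, so no contradiction arises.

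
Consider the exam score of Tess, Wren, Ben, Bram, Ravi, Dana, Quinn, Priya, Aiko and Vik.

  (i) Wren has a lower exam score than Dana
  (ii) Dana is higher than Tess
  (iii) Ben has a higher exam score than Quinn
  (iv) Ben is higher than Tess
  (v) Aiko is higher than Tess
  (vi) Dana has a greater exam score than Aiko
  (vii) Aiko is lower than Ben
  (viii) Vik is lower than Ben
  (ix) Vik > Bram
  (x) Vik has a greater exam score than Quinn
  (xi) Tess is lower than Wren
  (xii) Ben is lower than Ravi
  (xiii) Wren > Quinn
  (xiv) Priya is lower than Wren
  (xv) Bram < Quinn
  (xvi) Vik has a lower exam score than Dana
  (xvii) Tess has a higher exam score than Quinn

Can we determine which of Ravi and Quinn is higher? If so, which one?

Ravi

Following the relations from Quinn: Quinn < Tess < Aiko < Ben < Ravi.
So Ravi is higher.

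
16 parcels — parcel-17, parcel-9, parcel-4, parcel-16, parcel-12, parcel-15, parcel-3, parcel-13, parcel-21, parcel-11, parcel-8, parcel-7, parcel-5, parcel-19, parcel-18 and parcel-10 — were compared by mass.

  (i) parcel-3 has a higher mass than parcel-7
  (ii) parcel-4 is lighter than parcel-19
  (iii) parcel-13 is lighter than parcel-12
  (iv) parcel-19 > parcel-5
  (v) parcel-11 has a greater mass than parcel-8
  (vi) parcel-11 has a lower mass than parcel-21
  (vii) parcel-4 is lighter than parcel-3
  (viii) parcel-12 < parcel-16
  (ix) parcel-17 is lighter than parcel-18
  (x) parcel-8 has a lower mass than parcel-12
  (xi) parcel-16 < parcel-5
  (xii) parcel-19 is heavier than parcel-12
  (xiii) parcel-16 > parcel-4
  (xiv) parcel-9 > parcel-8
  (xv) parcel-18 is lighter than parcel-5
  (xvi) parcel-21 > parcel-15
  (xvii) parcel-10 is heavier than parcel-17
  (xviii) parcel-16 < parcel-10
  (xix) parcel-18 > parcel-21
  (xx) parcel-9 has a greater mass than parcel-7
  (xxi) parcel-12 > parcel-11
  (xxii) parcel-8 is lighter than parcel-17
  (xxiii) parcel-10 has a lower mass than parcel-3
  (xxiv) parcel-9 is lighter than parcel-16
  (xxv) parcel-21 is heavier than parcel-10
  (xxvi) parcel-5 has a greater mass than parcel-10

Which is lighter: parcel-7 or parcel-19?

parcel-7 < parcel-9 and parcel-9 < parcel-16 give parcel-7 < parcel-16.
With parcel-16 < parcel-10: parcel-7 < parcel-9 < parcel-16 < parcel-10.
With parcel-10 < parcel-21: parcel-7 < parcel-9 < parcel-16 < parcel-10 < parcel-21.
Then parcel-21 < parcel-18 extends the chain to parcel-18.
Then parcel-18 < parcel-5 extends the chain to parcel-5.
Then parcel-5 < parcel-19 extends the chain to parcel-19.
So parcel-7 < parcel-19; parcel-7 is the lighter of the two.

parcel-7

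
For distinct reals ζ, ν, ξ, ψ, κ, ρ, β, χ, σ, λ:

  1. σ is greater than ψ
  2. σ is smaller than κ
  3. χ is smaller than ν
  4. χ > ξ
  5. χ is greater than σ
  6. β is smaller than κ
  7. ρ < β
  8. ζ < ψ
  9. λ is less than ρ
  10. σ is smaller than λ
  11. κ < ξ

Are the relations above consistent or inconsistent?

consistent

Every relation is compatible with ζ < ψ < σ < λ < ρ < β < κ < ξ < χ < ν; the set is consistent.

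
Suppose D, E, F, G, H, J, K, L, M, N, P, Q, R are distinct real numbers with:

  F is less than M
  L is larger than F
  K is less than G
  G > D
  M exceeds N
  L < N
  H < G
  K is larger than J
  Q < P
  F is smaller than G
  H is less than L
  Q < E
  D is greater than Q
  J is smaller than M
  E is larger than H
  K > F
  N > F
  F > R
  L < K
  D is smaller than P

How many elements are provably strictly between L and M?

1

The relations place L below M. An element lies strictly between them when it is forced above L and also forced below M.
Above L: {K, G, N}. Below M: {R, J, F, H, N}.
Intersection: {N} — 1.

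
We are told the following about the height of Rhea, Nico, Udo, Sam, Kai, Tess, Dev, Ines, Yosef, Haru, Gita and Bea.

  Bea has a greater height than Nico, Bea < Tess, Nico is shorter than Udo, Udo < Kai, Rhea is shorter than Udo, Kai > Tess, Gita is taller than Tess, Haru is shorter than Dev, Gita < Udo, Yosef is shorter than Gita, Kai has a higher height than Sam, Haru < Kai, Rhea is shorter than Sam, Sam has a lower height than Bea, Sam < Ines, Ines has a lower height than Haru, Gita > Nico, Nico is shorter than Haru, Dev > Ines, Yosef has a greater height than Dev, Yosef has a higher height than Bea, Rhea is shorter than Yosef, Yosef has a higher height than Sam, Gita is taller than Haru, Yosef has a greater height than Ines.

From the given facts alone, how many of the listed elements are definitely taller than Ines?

6

Directly above Ines: Haru, Dev, Yosef.
One step further: Gita, Kai (5 so far).
One step further: Udo (6 so far).
No other element is forced above Ines by the given relations, so the count is 6.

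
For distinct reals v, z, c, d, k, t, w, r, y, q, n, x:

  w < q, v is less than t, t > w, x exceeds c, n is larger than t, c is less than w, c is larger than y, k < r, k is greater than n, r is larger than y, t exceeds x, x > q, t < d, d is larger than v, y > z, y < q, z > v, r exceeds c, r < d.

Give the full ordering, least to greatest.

Each adjacent pair is fixed by a given relation: v < z; z < y; y < c; c < w; w < q; q < x; x < t; t < n; n < k; k < r; r < d. Chaining them end to end gives the full order.

v < z < y < c < w < q < x < t < n < k < r < d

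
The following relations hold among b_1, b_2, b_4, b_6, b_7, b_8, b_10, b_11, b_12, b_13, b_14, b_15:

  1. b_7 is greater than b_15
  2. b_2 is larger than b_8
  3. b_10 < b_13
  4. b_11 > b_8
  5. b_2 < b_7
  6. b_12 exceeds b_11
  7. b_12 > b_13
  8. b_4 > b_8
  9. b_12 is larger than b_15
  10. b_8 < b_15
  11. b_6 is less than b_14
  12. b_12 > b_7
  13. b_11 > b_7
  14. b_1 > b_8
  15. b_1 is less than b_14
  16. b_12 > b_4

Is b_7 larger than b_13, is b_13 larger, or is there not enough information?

Following every chain through b_13: above b_13 we get b_12; below b_13 we get b_10.
b_7 is not reached, and no chain runs the other way from b_7 to b_13.
So the given relations leave the order of b_13 and b_7 undetermined.

undetermined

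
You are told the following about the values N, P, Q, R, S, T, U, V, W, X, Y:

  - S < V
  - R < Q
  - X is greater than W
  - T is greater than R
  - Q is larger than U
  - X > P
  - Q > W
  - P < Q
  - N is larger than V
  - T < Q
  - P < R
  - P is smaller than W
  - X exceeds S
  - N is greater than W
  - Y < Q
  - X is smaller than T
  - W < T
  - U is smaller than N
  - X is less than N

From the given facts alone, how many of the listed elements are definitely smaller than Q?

8

From Q the given relations immediately reach Y, U, P, W, R, T.
From those, X — 7 in total.
From those, S — 8 in total.
No other element is forced below Q by the given relations, so the count is 8.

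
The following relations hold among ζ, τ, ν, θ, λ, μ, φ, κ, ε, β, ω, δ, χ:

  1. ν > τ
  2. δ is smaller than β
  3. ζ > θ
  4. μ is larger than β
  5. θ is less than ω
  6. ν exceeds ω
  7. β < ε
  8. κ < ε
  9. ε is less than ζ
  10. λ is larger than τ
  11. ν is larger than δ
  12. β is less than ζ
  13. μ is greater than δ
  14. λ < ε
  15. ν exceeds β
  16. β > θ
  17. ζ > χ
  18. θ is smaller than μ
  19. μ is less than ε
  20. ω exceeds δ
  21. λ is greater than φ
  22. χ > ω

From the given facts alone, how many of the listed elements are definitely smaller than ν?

The elements the relations force below ν are θ, δ, ω, β, τ — no chain reaches any other.
That is 5.

5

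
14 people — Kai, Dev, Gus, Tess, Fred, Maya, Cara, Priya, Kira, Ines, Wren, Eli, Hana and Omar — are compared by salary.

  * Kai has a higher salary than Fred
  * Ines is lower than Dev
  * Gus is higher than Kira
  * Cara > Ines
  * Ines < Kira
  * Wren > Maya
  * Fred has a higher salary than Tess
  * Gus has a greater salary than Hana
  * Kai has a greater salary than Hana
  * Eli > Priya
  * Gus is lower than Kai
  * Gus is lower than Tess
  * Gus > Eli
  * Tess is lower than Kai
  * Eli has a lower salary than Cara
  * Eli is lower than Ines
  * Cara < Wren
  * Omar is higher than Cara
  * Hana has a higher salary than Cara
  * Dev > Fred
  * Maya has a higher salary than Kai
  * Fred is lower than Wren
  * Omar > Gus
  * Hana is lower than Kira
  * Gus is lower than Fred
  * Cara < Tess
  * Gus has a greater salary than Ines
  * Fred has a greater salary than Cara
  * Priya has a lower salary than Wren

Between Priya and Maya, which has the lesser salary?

Priya

Priya < Eli and Eli < Ines give Priya < Ines.
With Ines < Cara: Priya < Eli < Ines < Cara.
With Cara < Hana: Priya < Eli < Ines < Cara < Hana.
With Hana < Kira: Priya < Eli < Ines < Cara < Hana < Kira.
Then Kira < Gus extends the chain to Gus.
With Gus < Tess: Priya < Eli < Ines < Cara < Hana < Kira < Gus < Tess.
Then Tess < Fred extends the chain to Fred.
Then Fred < Kai extends the chain to Kai.
Then Kai < Maya extends the chain to Maya.
So Priya < Maya; Priya is the lower of the two.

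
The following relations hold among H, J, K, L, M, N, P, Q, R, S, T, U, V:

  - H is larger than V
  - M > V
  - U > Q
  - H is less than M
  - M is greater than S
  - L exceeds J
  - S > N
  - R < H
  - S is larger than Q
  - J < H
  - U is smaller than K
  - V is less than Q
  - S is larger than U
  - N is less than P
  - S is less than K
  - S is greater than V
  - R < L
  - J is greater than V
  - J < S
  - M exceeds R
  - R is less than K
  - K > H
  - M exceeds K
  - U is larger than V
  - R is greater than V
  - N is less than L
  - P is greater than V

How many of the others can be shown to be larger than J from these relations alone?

5

Directly above J: L, H, S.
One step further: K, M (5 so far).
No other element is forced above J by the given relations, so the count is 5.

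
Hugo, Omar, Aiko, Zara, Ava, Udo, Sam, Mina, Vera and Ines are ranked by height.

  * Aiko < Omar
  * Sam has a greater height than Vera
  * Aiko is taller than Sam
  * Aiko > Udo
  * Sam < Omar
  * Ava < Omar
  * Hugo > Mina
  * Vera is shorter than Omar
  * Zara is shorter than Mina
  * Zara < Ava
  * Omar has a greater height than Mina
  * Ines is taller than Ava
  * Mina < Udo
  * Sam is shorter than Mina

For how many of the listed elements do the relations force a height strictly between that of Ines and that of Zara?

Chaining upward from Zara reaches: Mina, Udo, Ava, Aiko, Omar, Hugo.
Chaining downward from Ines reaches: Ava.
Strictly between Zara and Ines are those in both lists: Ava — 1 element.

1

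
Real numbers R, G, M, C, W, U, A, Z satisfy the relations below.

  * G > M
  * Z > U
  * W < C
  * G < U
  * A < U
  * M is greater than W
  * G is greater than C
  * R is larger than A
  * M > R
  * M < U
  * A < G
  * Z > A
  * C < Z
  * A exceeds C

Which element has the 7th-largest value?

C

Piecing the relations together gives one ordering: W < C < A < R < M < G < U < Z.
The 7th largest is C.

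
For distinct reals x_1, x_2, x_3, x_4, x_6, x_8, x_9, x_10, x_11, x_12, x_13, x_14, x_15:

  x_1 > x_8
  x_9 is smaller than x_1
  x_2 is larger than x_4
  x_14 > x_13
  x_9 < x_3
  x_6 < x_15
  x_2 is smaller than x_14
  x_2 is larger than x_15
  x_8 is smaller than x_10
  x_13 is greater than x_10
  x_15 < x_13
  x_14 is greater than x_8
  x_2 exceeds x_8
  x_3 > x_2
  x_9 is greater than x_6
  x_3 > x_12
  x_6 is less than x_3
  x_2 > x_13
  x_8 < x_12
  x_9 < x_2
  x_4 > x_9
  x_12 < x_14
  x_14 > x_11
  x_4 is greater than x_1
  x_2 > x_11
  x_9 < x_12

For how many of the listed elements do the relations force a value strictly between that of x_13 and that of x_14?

The relations place x_13 below x_14. An element lies strictly between them when it is forced above x_13 and also forced below x_14.
Above x_13: {x_2, x_3}. Below x_14: {x_8, x_11, x_6, x_9, x_1, x_15, x_10, x_4, x_2, x_12}.
Intersection: {x_2} — 1.

1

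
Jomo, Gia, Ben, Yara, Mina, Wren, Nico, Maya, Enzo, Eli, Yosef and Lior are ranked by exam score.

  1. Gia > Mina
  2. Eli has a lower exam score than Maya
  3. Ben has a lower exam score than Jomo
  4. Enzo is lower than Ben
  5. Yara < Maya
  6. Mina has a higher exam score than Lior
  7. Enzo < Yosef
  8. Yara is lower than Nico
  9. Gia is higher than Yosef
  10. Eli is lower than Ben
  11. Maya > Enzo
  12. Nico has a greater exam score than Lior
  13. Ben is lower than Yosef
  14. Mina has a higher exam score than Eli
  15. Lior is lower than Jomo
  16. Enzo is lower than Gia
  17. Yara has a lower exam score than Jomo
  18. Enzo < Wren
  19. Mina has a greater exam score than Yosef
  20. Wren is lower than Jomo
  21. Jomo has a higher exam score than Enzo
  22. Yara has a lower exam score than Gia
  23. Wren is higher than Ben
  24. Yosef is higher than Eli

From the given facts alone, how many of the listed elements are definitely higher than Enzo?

7

The elements the relations force above Enzo are Maya, Ben, Yosef, Wren, Mina, Jomo, Gia — no chain reaches any other.
That is 7.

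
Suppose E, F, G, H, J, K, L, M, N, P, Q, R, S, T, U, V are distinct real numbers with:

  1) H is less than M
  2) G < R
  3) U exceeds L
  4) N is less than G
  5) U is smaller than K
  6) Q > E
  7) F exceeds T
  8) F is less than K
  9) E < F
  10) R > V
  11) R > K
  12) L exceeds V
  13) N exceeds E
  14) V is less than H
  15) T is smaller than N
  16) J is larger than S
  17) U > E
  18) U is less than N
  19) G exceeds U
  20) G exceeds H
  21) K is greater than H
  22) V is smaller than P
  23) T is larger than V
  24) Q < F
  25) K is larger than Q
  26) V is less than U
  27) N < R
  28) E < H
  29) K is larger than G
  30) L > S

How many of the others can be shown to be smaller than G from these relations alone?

Directly below G: H, U, N.
One step further: E, V, T, L (7 so far).
One step further: S (8 so far).
No other element is forced below G by the given relations, so the count is 8.

8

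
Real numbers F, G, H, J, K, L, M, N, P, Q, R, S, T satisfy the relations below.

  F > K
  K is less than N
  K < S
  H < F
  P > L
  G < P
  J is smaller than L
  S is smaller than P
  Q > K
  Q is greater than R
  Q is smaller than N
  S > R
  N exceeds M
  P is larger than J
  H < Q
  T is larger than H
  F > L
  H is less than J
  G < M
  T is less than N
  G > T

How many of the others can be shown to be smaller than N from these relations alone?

7

Directly below N: T, K, Q, M.
One step further: R, H, G (7 so far).
Nothing else is reachable below N; 7 in all.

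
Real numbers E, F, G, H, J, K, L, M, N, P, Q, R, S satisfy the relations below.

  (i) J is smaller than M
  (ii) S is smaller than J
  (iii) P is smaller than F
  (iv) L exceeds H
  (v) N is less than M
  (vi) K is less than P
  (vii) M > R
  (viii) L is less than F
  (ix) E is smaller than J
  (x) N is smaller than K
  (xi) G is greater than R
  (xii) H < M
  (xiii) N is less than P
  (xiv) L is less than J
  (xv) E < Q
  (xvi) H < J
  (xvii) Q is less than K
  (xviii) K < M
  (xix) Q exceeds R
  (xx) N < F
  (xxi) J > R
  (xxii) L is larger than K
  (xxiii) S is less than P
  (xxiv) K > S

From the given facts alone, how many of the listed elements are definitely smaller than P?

Directly below P: S, N, K.
One step further: Q (4 so far).
One step further: E, R (6 so far).
Nothing else is reachable below P; 6 in all.

6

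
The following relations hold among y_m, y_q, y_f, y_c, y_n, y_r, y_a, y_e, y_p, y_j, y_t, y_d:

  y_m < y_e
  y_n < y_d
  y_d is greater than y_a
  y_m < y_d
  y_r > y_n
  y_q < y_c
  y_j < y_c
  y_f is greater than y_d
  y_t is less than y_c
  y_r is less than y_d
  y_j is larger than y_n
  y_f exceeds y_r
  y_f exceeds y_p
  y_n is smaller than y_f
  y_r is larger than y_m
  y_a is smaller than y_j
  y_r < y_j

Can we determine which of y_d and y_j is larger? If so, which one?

Following every chain through y_d: above y_d we get y_f; below y_d we get y_a, y_n, y_m, y_r.
y_j is not reached, and no chain runs the other way from y_j to y_d.
So the given relations leave the order of y_d and y_j undetermined.

undetermined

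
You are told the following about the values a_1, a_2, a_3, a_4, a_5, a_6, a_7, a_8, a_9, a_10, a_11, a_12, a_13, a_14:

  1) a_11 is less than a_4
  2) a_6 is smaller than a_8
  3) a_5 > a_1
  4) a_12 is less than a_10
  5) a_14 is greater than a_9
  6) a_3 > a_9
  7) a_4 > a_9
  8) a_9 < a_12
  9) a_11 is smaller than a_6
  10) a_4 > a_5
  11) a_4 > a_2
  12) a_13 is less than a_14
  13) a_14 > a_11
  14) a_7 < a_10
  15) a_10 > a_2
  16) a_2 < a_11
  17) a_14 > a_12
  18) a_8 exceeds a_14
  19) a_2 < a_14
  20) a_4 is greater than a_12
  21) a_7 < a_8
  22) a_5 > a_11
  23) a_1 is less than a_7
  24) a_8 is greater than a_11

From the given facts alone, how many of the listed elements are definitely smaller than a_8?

From a_8 the given relations immediately reach a_11, a_14, a_7, a_6.
From those, a_9, a_1, a_2, a_13, a_12 — 9 in total.
Nothing else is reachable below a_8; 9 in all.

9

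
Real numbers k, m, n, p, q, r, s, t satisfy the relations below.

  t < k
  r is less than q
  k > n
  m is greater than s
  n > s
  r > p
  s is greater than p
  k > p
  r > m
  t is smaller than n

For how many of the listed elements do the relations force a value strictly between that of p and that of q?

Chaining upward from p reaches: s, m, n, r, k.
Chaining downward from q reaches: s, m, r.
Strictly between p and q are those in both lists: s, m, r — 3 elements.

3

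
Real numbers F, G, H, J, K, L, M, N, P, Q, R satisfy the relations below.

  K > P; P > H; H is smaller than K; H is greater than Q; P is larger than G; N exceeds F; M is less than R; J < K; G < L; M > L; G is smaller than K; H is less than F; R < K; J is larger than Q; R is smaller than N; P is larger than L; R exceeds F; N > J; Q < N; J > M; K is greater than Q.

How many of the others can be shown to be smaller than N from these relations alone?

8

The elements the relations force below N are G, Q, H, L, F, M, R, J — no chain reaches any other.
That is 8.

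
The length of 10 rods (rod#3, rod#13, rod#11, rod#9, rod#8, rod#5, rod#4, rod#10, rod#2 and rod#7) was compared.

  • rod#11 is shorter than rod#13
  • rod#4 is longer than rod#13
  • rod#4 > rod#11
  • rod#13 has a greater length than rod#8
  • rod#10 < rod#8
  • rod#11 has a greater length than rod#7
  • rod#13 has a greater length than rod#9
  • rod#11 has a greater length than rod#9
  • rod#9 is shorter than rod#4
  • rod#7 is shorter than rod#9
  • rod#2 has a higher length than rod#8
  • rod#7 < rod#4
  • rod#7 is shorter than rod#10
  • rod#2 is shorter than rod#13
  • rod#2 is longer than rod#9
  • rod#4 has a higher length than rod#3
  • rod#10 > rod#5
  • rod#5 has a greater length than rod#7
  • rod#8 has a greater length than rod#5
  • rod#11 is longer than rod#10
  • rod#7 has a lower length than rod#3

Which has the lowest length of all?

Chaining upward from rod#7: directly above it, rod#3, rod#5, rod#10, rod#9, rod#11, rod#4; then rod#8, rod#2, rod#13.
That covers every other element, and nothing is given below rod#7, so rod#7 is the lowest length.

rod#7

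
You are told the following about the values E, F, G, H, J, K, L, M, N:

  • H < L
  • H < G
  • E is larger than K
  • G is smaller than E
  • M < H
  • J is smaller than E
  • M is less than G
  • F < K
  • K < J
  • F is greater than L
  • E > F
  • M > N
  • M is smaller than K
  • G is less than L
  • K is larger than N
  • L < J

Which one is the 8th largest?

M

Piecing the relations together gives one ordering: N < M < H < G < L < F < K < J < E.
Counting 8 from the largest end gives M.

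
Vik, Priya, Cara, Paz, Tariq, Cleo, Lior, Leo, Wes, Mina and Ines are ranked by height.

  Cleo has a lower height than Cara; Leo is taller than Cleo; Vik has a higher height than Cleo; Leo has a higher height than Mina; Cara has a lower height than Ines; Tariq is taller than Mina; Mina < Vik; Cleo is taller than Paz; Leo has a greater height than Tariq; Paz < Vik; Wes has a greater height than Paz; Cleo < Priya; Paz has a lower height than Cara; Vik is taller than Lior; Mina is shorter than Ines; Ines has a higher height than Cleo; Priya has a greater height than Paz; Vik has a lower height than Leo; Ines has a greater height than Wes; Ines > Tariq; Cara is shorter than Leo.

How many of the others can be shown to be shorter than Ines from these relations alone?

From Ines the given relations immediately reach Mina, Cleo, Wes, Cara, Tariq.
From those, Paz — 6 in total.
No other element is forced below Ines by the given relations, so the count is 6.

6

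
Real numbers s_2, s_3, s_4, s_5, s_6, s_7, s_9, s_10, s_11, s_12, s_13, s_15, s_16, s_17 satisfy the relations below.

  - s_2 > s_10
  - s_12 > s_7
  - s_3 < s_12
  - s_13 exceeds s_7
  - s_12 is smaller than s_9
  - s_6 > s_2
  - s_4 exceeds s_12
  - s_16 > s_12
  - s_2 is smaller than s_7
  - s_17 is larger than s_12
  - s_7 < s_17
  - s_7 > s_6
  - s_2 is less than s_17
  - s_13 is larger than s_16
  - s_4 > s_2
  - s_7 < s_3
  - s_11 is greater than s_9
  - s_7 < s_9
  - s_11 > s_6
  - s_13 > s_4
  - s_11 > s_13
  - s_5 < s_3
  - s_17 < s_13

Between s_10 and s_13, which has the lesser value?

s_10

s_10 < s_2 and s_2 < s_6 give s_10 < s_6.
With s_6 < s_7: s_10 < s_2 < s_6 < s_7.
With s_7 < s_3: s_10 < s_2 < s_6 < s_7 < s_3.
With s_3 < s_12: s_10 < s_2 < s_6 < s_7 < s_3 < s_12.
Then s_12 < s_16 extends the chain to s_16.
With s_16 < s_13: s_10 < s_2 < s_6 < s_7 < s_3 < s_12 < s_16 < s_13.
So s_10 < s_13; s_10 is the smaller of the two.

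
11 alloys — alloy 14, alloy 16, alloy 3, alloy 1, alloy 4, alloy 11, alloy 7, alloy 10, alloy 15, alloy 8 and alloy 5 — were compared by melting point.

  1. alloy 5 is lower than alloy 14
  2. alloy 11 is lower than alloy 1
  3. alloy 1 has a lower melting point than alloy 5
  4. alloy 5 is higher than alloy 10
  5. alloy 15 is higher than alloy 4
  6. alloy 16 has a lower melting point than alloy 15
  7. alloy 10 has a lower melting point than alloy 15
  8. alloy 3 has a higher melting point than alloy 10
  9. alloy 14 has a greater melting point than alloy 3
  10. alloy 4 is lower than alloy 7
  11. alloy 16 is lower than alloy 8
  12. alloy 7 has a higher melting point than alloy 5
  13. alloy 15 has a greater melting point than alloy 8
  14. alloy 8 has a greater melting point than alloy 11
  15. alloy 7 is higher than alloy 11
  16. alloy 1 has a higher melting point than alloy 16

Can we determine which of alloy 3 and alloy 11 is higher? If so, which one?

Following every chain through alloy 11: above alloy 11 we get alloy 1, alloy 8, alloy 5, alloy 15, alloy 7, alloy 14.
alloy 3 is not reached, and no chain runs the other way from alloy 3 to alloy 11.
So the given relations leave the order of alloy 11 and alloy 3 undetermined.

undetermined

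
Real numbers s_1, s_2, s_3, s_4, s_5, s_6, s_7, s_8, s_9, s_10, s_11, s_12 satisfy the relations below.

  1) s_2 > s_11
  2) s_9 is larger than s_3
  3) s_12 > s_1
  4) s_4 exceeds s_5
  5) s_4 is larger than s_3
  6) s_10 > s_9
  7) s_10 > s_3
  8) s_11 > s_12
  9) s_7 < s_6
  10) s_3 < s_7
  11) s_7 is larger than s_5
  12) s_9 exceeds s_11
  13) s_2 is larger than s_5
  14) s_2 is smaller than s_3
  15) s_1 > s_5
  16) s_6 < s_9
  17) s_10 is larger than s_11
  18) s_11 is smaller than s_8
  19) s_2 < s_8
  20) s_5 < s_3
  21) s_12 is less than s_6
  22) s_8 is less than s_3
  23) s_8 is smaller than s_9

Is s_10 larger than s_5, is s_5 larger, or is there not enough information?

s_10

s_5 < s_1 < s_12 < s_11 < s_2 < s_8 < s_3 < s_7 < s_6 < s_9 < s_10, by transitivity through s_1, s_12, s_11, s_2, s_8, s_3, s_7, s_6, s_9.
So s_10 is larger.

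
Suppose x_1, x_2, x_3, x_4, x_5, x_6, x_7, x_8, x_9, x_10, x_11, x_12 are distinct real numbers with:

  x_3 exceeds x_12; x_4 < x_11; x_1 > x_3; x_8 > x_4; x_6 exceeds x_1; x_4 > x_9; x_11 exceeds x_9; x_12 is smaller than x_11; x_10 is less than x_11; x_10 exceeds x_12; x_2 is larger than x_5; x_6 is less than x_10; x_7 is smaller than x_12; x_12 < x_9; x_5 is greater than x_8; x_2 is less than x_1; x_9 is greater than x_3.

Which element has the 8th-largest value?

The consecutive relations fix a unique order: x_7 < x_12 < x_3 < x_9 < x_4 < x_8 < x_5 < x_2 < x_1 < x_6 < x_10 < x_11.
Counting 8 from the largest end gives x_4.

x_4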